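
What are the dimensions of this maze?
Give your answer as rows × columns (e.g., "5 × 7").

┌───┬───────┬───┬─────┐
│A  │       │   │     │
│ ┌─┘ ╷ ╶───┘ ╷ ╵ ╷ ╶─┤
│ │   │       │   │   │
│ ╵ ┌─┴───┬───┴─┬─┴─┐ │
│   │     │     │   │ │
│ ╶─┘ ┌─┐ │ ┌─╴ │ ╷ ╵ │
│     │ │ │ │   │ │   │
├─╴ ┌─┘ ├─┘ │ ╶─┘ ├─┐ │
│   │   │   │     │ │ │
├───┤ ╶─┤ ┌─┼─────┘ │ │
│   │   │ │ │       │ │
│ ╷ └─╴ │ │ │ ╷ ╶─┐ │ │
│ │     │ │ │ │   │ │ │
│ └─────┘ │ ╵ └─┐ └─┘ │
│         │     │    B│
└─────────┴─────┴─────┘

Counting the maze dimensions:
Rows (vertical): 8
Columns (horizontal): 11
Dimensions: 8 × 11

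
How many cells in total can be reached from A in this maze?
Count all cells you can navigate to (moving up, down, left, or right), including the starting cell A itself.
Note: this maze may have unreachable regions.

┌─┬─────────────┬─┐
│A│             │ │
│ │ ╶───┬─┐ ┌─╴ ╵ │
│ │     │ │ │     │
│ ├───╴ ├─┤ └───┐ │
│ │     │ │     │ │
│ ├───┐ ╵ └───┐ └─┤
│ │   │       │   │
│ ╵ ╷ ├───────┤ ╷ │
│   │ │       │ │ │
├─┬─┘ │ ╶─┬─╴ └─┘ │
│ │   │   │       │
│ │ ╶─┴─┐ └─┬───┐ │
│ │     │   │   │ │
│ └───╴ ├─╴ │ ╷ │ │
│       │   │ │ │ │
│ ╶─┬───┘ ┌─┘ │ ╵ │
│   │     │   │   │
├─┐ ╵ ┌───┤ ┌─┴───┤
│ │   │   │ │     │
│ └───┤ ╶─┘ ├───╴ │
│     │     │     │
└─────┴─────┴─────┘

Using BFS/flood-fill to find all reachable cells from A:
Maze size: 11 × 9 = 99 total cells
11 cell(s) are walled off and cannot be reached from A.
Reachable cells: 88

Reachable region (· marks reachable cells):

┌─┬─────────────┬─┐
│A│· · · · · · ·│·│
│ │ ╶───┬─┐ ┌─╴ ╵ │
│·│· · ·│ │·│· · ·│
│ ├───╴ ├─┤ └───┐ │
│·│· · ·│·│· · ·│·│
│ ├───┐ ╵ └───┐ └─┤
│·│· ·│· · · ·│· ·│
│ ╵ ╷ ├───────┤ ╷ │
│· ·│·│· · · ·│·│·│
├─┬─┘ │ ╶─┬─╴ └─┘ │
│·│· ·│· ·│· · · ·│
│ │ ╶─┴─┐ └─┬───┐ │
│·│· · ·│· ·│· ·│·│
│ └───╴ ├─╴ │ ╷ │ │
│· · · ·│· ·│·│·│·│
│ ╶─┬───┘ ┌─┘ │ ╵ │
│· ·│· · ·│· ·│· ·│
├─┐ ╵ ┌───┤ ┌─┴───┤
│ │· ·│· ·│·│     │
│ └───┤ ╶─┘ ├───╴ │
│     │· · ·│     │
└─────┴─────┴─────┘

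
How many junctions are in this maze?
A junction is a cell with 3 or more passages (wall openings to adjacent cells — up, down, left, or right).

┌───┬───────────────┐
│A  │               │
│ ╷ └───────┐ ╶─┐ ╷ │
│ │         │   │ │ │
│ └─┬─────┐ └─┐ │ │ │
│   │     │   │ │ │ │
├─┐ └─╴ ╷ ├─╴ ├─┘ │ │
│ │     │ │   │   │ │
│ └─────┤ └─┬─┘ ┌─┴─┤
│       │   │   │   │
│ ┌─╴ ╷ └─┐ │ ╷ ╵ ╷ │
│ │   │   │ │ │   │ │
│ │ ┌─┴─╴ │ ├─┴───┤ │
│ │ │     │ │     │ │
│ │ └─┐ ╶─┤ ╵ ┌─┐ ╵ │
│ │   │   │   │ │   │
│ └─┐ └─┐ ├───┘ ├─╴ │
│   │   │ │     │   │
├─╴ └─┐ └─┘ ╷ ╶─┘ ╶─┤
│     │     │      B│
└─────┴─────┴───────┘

Checking each cell for number of passages:

Junctions found (3+ passages):
  (0, 6): 3 passages
  (0, 8): 3 passages
  (2, 3): 3 passages
  (4, 0): 3 passages
  (4, 2): 3 passages
  (4, 7): 3 passages
  (6, 3): 3 passages
  (7, 9): 3 passages
  (8, 6): 3 passages
  (9, 1): 3 passages
  (9, 8): 3 passages
Total junctions: 11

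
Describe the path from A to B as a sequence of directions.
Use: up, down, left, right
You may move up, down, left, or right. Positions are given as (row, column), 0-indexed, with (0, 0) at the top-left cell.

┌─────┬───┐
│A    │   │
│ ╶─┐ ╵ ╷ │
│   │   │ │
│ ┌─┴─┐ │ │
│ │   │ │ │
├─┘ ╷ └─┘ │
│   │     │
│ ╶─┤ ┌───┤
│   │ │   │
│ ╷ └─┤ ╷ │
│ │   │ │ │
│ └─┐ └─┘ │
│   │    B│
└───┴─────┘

Finding the path and converting it to directions:
Path through cells: (0,0) → (0,1) → (0,2) → (1,2) → (1,3) → (0,3) → (0,4) → (1,4) → (2,4) → (3,4) → (3,3) → (3,2) → (2,2) → (2,1) → (3,1) → (3,0) → (4,0) → (4,1) → (5,1) → (5,2) → (6,2) → (6,3) → (6,4)
Directions: right, right, down, right, up, right, down, down, down, left, left, up, left, down, left, down, right, down, right, down, right, right

Solution:

┌─────┬───┐
│A → ↓│↱ ↓│
│ ╶─┐ ╵ ╷ │
│   │↳ ↑│↓│
│ ┌─┴─┐ │ │
│ │↓ ↰│ │↓│
├─┘ ╷ └─┘ │
│↓ ↲│↑ ← ↲│
│ ╶─┤ ┌───┤
│↳ ↓│ │   │
│ ╷ └─┤ ╷ │
│ │↳ ↓│ │ │
│ └─┐ └─┘ │
│   │↳ → B│
└───┴─────┘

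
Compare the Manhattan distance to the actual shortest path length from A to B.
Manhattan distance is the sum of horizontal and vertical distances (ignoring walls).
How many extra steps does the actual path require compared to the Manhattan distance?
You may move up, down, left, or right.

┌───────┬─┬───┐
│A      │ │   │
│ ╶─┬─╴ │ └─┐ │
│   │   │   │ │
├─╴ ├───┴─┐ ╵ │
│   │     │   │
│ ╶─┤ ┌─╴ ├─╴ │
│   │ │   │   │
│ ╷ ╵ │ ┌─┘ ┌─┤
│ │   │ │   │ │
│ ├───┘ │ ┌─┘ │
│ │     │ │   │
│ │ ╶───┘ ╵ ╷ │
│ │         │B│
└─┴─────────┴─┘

Manhattan distance: |6 - 0| + |6 - 0| = 12
Actual path length: 26
Extra steps: 26 - 12 = 14

Solution:

┌───────┬─┬───┐
│A      │ │   │
│ ╶─┬─╴ │ └─┐ │
│↳ ↓│   │   │ │
├─╴ ├───┴─┐ ╵ │
│↓ ↲│↱ → ↓│   │
│ ╶─┤ ┌─╴ ├─╴ │
│↳ ↓│↑│↓ ↲│   │
│ ╷ ╵ │ ┌─┘ ┌─┤
│ │↳ ↑│↓│   │ │
│ ├───┘ │ ┌─┘ │
│ │↓ ← ↲│ │↱ ↓│
│ │ ╶───┘ ╵ ╷ │
│ │↳ → → → ↑│B│
└─┴─────────┴─┘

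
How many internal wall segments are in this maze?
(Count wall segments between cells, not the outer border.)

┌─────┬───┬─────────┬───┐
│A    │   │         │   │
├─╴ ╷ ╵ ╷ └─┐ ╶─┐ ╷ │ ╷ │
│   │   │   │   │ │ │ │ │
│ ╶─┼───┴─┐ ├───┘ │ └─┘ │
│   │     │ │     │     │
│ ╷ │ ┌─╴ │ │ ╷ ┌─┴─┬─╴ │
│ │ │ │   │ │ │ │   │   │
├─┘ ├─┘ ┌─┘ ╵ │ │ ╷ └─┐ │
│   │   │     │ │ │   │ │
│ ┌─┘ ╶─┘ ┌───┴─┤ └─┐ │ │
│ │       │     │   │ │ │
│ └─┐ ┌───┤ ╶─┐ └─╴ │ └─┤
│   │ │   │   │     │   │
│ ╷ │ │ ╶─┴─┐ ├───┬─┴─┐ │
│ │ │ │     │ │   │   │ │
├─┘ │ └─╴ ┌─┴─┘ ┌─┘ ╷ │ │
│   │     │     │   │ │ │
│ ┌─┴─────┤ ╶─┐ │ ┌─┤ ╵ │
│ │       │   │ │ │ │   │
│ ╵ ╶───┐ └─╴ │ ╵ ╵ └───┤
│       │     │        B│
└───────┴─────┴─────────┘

Counting internal wall segments:
Total internal walls: 110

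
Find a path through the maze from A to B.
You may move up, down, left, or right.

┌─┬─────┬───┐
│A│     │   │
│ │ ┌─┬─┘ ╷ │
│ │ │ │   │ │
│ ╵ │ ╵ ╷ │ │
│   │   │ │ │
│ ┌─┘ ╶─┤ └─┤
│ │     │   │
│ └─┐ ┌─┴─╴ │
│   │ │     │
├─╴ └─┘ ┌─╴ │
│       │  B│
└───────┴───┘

Finding the shortest path through the maze:
Path length: 12 steps
Directions: down → down → down → down → right → down → right → right → up → right → right → down

Solution:

┌─┬─────┬───┐
│A│     │   │
│ │ ┌─┬─┘ ╷ │
│↓│ │ │   │ │
│ ╵ │ ╵ ╷ │ │
│↓  │   │ │ │
│ ┌─┘ ╶─┤ └─┤
│↓│     │   │
│ └─┐ ┌─┴─╴ │
│↳ ↓│ │↱ → ↓│
├─╴ └─┘ ┌─╴ │
│  ↳ → ↑│  B│
└───────┴───┘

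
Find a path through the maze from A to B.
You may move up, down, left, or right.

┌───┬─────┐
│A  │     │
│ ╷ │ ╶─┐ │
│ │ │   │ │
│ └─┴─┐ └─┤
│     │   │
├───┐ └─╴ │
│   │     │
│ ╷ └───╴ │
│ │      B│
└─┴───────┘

Finding the shortest path through the maze:
Path length: 8 steps
Directions: down → down → right → right → down → right → right → down

Solution:

┌───┬─────┐
│A  │     │
│ ╷ │ ╶─┐ │
│↓│ │   │ │
│ └─┴─┐ └─┤
│↳ → ↓│   │
├───┐ └─╴ │
│   │↳ → ↓│
│ ╷ └───╴ │
│ │      B│
└─┴───────┘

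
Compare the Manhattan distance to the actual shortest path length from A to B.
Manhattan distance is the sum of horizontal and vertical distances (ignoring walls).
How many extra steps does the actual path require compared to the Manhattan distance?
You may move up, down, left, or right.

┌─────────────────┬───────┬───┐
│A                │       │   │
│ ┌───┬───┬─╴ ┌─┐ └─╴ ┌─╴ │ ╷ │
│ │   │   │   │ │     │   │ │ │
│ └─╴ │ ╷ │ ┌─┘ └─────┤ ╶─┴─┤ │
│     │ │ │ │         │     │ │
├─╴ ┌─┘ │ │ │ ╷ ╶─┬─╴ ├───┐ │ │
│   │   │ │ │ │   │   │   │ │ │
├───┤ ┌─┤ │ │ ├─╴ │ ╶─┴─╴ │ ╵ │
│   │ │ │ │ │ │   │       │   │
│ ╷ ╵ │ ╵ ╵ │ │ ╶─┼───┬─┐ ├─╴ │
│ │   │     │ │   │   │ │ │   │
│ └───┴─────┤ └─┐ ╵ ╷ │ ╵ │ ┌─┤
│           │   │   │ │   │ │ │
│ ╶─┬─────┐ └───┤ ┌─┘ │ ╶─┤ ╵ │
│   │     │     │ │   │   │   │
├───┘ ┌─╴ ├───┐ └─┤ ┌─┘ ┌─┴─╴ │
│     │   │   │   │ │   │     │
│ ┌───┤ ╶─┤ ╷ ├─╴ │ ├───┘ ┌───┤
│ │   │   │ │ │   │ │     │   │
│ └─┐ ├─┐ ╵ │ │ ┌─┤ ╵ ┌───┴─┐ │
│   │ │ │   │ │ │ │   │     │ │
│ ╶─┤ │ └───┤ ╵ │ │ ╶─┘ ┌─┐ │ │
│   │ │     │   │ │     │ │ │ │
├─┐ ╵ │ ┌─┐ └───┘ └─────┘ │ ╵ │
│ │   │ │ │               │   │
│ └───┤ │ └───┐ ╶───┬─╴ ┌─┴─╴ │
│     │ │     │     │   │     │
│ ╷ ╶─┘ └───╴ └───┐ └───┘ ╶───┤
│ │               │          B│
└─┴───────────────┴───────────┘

Manhattan distance: |14 - 0| + |14 - 0| = 28
Actual path length: 50
Extra steps: 50 - 28 = 22

Solution:

┌─────────────────┬───────┬───┐
│A → → → → → → → ↓│  ↱ → ↓│   │
│ ┌───┬───┬─╴ ┌─┐ └─╴ ┌─╴ │ ╷ │
│ │   │   │   │ │↳ → ↑│↓ ↲│ │ │
│ └─╴ │ ╷ │ ┌─┘ └─────┤ ╶─┴─┤ │
│     │ │ │ │         │↳ → ↓│ │
├─╴ ┌─┘ │ │ │ ╷ ╶─┬─╴ ├───┐ │ │
│   │   │ │ │ │   │   │   │↓│ │
├───┤ ┌─┤ │ │ ├─╴ │ ╶─┴─╴ │ ╵ │
│   │ │ │ │ │ │   │       │↳ ↓│
│ ╷ ╵ │ ╵ ╵ │ │ ╶─┼───┬─┐ ├─╴ │
│ │   │     │ │   │   │ │ │↓ ↲│
│ └───┴─────┤ └─┐ ╵ ╷ │ ╵ │ ┌─┤
│           │   │   │ │   │↓│ │
│ ╶─┬─────┐ └───┤ ┌─┘ │ ╶─┤ ╵ │
│   │     │     │ │   │   │↳ ↓│
├───┘ ┌─╴ ├───┐ └─┤ ┌─┘ ┌─┴─╴ │
│     │   │   │   │ │   │↓ ← ↲│
│ ┌───┤ ╶─┤ ╷ ├─╴ │ ├───┘ ┌───┤
│ │   │   │ │ │   │ │↓ ← ↲│   │
│ └─┐ ├─┐ ╵ │ │ ┌─┤ ╵ ┌───┴─┐ │
│   │ │ │   │ │ │ │↓ ↲│↱ → ↓│ │
│ ╶─┤ │ └───┤ ╵ │ │ ╶─┘ ┌─┐ │ │
│   │ │     │   │ │↳ → ↑│ │↓│ │
├─┐ ╵ │ ┌─┐ └───┘ └─────┘ │ ╵ │
│ │   │ │ │               │↳ ↓│
│ └───┤ │ └───┐ ╶───┬─╴ ┌─┴─╴ │
│     │ │     │     │   │↓ ← ↲│
│ ╷ ╶─┘ └───╴ └───┐ └───┘ ╶───┤
│ │               │      ↳ → B│
└─┴───────────────┴───────────┘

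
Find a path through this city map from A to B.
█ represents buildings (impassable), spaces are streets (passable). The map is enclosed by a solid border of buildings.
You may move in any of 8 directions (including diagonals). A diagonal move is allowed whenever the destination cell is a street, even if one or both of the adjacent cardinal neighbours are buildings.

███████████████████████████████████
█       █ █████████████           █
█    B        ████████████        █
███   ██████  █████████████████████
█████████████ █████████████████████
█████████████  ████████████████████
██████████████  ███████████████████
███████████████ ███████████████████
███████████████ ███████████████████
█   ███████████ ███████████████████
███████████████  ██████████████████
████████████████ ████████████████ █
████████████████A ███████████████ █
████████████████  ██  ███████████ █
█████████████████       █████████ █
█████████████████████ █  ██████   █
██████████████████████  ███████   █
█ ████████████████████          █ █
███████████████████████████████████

Finding the shortest path from A to B:
Movement: 8-directional
Path length: 16 steps
Directions: up → up → up-left → up → up → up → up-left → up-left → up-left → up-left → left → left → left → left → left → left

Solution:

███████████████████████████████████
█       █ █████████████           █
█    B←←←←←←  ████████████        █
███   ██████↖ █████████████████████
█████████████↖█████████████████████
█████████████ ↖████████████████████
██████████████ ↖███████████████████
███████████████↑███████████████████
███████████████↑███████████████████
█   ███████████↑███████████████████
███████████████ ↖██████████████████
████████████████↑████████████████ █
████████████████A ███████████████ █
████████████████  ██  ███████████ █
█████████████████       █████████ █
█████████████████████ █  ██████   █
██████████████████████  ███████   █
█ ████████████████████          █ █
███████████████████████████████████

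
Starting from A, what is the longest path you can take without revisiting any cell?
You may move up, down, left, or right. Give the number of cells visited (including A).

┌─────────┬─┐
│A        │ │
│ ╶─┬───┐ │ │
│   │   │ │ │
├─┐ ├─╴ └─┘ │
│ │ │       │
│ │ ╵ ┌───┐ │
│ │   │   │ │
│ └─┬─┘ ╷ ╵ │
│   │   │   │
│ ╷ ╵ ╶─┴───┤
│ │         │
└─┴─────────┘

Finding longest simple path using DFS:
Start: (0, 0)
Longest path visits 23 cells
Path: A → down → right → down → down → right → up → right → right → right → down → down → left → up → left → down → left → down → left → up → left → up → up

Solution:

┌─────────┬─┐
│A        │ │
│ ╶─┬───┐ │ │
│↳ ↓│   │ │ │
├─┐ ├─╴ └─┘ │
│B│↓│↱ → → ↓│
│ │ ╵ ┌───┐ │
│↑│↳ ↑│↓ ↰│↓│
│ └─┬─┘ ╷ ╵ │
│↑ ↰│↓ ↲│↑ ↲│
│ ╷ ╵ ╶─┴───┤
│ │↑ ↲      │
└─┴─────────┘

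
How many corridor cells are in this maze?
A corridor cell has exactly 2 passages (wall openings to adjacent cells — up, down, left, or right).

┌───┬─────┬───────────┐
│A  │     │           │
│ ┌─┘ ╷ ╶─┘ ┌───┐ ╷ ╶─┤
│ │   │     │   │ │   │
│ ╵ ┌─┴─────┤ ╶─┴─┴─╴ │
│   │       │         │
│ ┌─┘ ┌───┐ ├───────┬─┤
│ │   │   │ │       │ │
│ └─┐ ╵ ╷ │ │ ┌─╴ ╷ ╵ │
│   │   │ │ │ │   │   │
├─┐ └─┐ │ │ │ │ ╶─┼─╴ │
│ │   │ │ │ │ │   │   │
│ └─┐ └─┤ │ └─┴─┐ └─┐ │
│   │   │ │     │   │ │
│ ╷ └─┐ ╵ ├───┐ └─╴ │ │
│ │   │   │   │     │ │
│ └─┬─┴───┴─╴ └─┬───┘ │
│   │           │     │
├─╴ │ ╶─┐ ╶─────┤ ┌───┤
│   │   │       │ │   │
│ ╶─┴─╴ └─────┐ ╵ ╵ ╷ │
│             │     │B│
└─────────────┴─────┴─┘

Counting cells with exactly 2 passages:
Total corridor cells: 91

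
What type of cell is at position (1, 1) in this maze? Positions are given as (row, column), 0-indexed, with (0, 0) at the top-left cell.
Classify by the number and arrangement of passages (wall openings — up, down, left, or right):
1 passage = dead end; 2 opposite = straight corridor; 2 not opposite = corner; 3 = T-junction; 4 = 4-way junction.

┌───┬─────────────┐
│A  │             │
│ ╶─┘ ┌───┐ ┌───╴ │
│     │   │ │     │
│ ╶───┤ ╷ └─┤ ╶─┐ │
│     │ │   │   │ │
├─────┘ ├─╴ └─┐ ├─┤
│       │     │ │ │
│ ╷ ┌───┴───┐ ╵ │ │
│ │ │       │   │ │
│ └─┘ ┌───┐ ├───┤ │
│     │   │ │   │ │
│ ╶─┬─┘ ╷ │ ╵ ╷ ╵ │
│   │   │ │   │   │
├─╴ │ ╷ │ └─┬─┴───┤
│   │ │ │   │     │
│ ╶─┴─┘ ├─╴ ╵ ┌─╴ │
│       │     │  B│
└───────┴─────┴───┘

Checking cell at (1, 1):
Number of passages: 2
Cell type: straight corridor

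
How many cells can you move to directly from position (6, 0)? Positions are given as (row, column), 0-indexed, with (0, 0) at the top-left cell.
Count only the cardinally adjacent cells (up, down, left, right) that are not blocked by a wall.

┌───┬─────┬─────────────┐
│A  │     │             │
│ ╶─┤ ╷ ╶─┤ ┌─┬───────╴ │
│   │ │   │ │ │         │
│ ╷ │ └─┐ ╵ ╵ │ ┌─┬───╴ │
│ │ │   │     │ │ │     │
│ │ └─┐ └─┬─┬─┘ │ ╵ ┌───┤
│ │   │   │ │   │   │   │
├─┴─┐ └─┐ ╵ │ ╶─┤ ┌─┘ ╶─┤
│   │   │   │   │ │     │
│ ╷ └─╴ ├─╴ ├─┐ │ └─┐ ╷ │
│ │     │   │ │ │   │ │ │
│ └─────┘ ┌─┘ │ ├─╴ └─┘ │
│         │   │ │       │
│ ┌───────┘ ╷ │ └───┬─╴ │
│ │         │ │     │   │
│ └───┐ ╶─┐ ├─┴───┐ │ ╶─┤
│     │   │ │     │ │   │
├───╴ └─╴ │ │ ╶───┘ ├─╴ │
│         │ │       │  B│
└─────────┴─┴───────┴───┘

Checking passable neighbors of (6, 0):
Neighbors: (5, 0), (7, 0), (6, 1)
Count: 3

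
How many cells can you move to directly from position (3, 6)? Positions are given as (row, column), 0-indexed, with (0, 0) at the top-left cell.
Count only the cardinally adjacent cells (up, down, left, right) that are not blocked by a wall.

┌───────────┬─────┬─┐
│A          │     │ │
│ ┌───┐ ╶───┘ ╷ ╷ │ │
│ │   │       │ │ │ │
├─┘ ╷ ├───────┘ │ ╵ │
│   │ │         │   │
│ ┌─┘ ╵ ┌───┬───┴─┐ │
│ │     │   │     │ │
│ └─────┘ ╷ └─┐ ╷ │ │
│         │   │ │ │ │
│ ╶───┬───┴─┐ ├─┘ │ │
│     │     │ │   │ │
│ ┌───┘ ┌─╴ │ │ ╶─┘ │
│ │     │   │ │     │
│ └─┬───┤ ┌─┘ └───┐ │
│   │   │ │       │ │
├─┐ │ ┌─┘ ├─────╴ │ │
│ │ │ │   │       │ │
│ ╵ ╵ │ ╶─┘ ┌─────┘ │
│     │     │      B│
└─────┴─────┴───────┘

Checking passable neighbors of (3, 6):
Neighbors: (3, 7)
Count: 1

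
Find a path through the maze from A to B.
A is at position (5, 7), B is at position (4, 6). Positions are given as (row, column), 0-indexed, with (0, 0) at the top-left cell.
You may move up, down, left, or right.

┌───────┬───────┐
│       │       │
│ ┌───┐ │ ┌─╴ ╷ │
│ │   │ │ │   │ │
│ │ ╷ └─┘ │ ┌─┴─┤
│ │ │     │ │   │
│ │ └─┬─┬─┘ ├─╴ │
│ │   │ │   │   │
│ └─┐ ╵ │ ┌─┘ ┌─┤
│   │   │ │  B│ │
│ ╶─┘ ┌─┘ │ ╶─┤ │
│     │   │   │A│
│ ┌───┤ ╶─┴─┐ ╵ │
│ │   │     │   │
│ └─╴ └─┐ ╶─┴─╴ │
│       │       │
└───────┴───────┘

Finding the shortest path from (5, 7) to (4, 6):
Path length: 6 steps
Directions: down → left → up → left → up → right

Solution:

┌───────┬───────┐
│       │       │
│ ┌───┐ │ ┌─╴ ╷ │
│ │   │ │ │   │ │
│ │ ╷ └─┘ │ ┌─┴─┤
│ │ │     │ │   │
│ │ └─┬─┬─┘ ├─╴ │
│ │   │ │   │   │
│ └─┐ ╵ │ ┌─┘ ┌─┤
│   │   │ │↱ B│ │
│ ╶─┘ ┌─┘ │ ╶─┤ │
│     │   │↑ ↰│A│
│ ┌───┤ ╶─┴─┐ ╵ │
│ │   │     │↑ ↲│
│ └─╴ └─┐ ╶─┴─╴ │
│       │       │
└───────┴───────┘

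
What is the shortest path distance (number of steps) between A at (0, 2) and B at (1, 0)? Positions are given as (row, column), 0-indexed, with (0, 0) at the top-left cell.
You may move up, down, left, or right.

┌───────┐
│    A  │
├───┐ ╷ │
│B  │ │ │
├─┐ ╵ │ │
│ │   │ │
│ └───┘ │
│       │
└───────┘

Finding path from (0, 2) to (1, 0):
Path: (0,2) → (1,2) → (2,2) → (2,1) → (1,1) → (1,0)
Distance: 5 steps

Solution:

┌───────┐
│    A  │
├───┐ ╷ │
│B ↰│↓│ │
├─┐ ╵ │ │
│ │↑ ↲│ │
│ └───┘ │
│       │
└───────┘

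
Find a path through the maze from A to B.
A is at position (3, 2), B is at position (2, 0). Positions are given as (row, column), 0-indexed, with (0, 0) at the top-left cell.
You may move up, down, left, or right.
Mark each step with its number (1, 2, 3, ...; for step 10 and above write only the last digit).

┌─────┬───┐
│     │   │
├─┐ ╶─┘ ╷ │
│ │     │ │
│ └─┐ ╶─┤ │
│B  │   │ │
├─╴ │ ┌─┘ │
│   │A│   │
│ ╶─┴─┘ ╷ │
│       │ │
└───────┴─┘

Finding the shortest path from (3, 2) to (2, 0):
Path length: 17 steps
Directions: up → up → right → up → right → down → down → down → left → down → left → left → left → up → right → up → left

Solution:

┌─────┬───┐
│     │4 5│
├─┐ ╶─┘ ╷ │
│ │  2 3│6│
│ └─┐ ╶─┤ │
│B 6│1  │7│
├─╴ │ ┌─┘ │
│4 5│A│9 8│
│ ╶─┴─┘ ╷ │
│3 2 1 0│ │
└───────┴─┘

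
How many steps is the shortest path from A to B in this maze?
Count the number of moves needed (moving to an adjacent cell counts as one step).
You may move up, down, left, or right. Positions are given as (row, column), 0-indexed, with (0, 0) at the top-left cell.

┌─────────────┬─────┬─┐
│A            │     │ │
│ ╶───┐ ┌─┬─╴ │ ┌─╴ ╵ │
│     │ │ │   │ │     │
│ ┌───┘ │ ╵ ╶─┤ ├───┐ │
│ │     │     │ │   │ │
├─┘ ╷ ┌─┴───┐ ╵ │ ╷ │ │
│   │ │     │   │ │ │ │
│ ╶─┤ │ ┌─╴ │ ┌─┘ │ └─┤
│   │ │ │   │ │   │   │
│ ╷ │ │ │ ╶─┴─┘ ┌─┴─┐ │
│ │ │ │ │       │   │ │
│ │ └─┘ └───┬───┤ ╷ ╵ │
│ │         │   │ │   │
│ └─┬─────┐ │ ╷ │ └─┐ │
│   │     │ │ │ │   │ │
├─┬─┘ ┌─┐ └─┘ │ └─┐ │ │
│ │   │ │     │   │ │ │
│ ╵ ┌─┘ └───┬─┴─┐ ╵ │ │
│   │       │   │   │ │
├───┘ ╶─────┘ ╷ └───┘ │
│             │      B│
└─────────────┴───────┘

Using BFS to find shortest path:
Start: (0, 0), End: (10, 10)
Path found:
(0,0) → (0,1) → (0,2) → (0,3) → (1,3) → (2,3) → (2,2) → (2,1) → (3,1) → (3,0) → (4,0) → (4,1) → (5,1) → (6,1) → (6,2) → (6,3) → (5,3) → (4,3) → (3,3) → (3,4) → (3,5) → (4,5) → (4,4) → (5,4) → (5,5) → (5,6) → (5,7) → (4,7) → (4,8) → (3,8) → (2,8) → (2,9) → (3,9) → (4,9) → (4,10) → (5,10) → (6,10) → (7,10) → (8,10) → (9,10) → (10,10)
Number of steps: 40

Solution:

┌─────────────┬─────┬─┐
│A → → ↓      │     │ │
│ ╶───┐ ┌─┬─╴ │ ┌─╴ ╵ │
│     │↓│ │   │ │     │
│ ┌───┘ │ ╵ ╶─┤ ├───┐ │
│ │↓ ← ↲│     │ │↱ ↓│ │
├─┘ ╷ ┌─┴───┐ ╵ │ ╷ │ │
│↓ ↲│ │↱ → ↓│   │↑│↓│ │
│ ╶─┤ │ ┌─╴ │ ┌─┘ │ └─┤
│↳ ↓│ │↑│↓ ↲│ │↱ ↑│↳ ↓│
│ ╷ │ │ │ ╶─┴─┘ ┌─┴─┐ │
│ │↓│ │↑│↳ → → ↑│   │↓│
│ │ └─┘ └───┬───┤ ╷ ╵ │
│ │↳ → ↑    │   │ │  ↓│
│ └─┬─────┐ │ ╷ │ └─┐ │
│   │     │ │ │ │   │↓│
├─┬─┘ ┌─┐ └─┘ │ └─┐ │ │
│ │   │ │     │   │ │↓│
│ ╵ ┌─┘ └───┬─┴─┐ ╵ │ │
│   │       │   │   │↓│
├───┘ ╶─────┘ ╷ └───┘ │
│             │      B│
└─────────────┴───────┘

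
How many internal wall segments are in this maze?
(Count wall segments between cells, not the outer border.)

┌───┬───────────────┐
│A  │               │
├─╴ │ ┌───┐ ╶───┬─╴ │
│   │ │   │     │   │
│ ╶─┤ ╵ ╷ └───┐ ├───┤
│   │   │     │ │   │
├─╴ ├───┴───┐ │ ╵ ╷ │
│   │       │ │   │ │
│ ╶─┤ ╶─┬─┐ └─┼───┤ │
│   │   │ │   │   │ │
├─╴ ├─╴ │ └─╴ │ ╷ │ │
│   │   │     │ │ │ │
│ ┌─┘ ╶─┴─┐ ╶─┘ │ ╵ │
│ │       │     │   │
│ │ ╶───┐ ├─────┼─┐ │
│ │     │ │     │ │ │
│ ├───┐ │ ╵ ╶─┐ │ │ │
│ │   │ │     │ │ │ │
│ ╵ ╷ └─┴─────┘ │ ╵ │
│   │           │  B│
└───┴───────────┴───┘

Counting internal wall segments:
Total internal walls: 81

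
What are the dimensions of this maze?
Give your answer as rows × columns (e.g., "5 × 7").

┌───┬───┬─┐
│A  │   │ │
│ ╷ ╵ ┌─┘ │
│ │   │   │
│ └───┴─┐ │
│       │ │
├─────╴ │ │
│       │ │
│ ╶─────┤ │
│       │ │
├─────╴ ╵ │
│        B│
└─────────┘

Counting the maze dimensions:
Rows (vertical): 6
Columns (horizontal): 5
Dimensions: 6 × 5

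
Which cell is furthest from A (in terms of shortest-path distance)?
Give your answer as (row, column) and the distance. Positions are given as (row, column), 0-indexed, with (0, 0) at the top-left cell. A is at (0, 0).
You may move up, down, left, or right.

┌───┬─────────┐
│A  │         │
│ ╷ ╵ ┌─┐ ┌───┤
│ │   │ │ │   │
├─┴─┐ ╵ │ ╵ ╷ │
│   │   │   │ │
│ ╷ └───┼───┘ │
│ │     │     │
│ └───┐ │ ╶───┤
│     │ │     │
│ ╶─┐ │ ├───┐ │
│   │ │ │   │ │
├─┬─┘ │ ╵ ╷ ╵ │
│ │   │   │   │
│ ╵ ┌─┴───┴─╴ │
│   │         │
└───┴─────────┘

Computing BFS distances from A to all cells:
Furthest cell: (6, 0)
Distance: 42 steps

Path from A to the furthest cell:

┌───┬─────────┐
│A ↓│↱ → ↓    │
│ ╷ ╵ ┌─┐ ┌───┤
│ │↳ ↑│ │↓│↱ ↓│
├─┴─┐ ╵ │ ╵ ╷ │
│↓ ↰│   │↳ ↑│↓│
│ ╷ └───┼───┘ │
│↓│↑ ← ↰│↓ ← ↲│
│ └───┐ │ ╶───┤
│↳ → ↓│↑│↳ → ↓│
│ ╶─┐ │ ├───┐ │
│   │↓│↑│↓ ↰│↓│
├─┬─┘ │ ╵ ╷ ╵ │
│B│↓ ↲│↑ ↲│↑ ↲│
│ ╵ ┌─┴───┴─╴ │
│↑ ↲│         │
└───┴─────────┘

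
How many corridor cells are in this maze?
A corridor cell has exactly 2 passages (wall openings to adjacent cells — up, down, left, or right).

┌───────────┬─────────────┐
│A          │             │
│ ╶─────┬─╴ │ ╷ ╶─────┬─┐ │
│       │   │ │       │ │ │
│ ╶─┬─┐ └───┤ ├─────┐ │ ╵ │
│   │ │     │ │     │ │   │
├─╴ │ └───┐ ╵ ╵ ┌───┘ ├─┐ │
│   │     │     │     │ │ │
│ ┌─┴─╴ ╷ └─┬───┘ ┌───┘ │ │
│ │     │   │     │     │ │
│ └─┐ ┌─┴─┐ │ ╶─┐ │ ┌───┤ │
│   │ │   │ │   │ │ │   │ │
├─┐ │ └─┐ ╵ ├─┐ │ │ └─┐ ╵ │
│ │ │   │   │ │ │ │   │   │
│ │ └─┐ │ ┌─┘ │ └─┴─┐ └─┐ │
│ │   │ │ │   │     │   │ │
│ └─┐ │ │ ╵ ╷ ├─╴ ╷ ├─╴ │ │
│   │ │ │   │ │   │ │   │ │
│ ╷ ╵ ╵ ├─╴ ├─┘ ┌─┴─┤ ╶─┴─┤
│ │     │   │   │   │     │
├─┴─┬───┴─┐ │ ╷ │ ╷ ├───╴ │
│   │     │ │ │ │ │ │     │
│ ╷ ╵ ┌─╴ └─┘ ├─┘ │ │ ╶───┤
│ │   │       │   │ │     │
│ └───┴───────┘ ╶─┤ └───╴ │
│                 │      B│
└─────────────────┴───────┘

Counting cells with exactly 2 passages:
Total corridor cells: 131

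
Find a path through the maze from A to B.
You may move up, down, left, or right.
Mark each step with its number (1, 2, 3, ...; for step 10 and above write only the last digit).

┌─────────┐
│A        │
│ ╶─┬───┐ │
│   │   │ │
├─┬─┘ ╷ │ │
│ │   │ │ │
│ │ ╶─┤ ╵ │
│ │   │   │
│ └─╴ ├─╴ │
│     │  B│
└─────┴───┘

Finding the shortest path through the maze:
Path length: 8 steps
Directions: right → right → right → right → down → down → down → down

Solution:

┌─────────┐
│A 1 2 3 4│
│ ╶─┬───┐ │
│   │   │5│
├─┬─┘ ╷ │ │
│ │   │ │6│
│ │ ╶─┤ ╵ │
│ │   │  7│
│ └─╴ ├─╴ │
│     │  B│
└─────┴───┘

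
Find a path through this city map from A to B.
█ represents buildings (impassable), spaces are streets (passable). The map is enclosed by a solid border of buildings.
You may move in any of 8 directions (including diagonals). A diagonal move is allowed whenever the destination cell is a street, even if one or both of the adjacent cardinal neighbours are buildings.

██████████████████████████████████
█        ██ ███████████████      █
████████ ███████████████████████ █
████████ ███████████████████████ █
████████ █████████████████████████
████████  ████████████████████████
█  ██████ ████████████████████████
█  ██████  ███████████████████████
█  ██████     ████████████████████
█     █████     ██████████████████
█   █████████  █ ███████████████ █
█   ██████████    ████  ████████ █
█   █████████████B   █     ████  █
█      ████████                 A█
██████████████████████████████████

Finding the shortest path from A to B:
Movement: 8-directional
Path length: 15 steps
Directions: left → left → left → left → left → left → left → left → left → left → left → left → left → left → up-left

Solution:

██████████████████████████████████
█        ██ ███████████████      █
████████ ███████████████████████ █
████████ ███████████████████████ █
████████ █████████████████████████
████████  ████████████████████████
█  ██████ ████████████████████████
█  ██████  ███████████████████████
█  ██████     ████████████████████
█     █████     ██████████████████
█   █████████  █ ███████████████ █
█   ██████████    ████  ████████ █
█   █████████████B   █     ████  █
█      ████████   ↖←←←←←←←←←←←←←A█
██████████████████████████████████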